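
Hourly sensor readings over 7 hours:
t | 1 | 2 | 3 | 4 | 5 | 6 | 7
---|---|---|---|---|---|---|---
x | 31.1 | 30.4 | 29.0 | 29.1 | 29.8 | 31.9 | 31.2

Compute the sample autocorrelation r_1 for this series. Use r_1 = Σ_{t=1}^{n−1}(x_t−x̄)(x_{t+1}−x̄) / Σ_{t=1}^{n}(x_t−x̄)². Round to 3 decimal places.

Mean x̄ = (31.1 + 30.4 + 29.0 + 29.1 + 29.8 + 31.9 + 31.2)/7 = 30.3571
Deviations from mean: 0.7429, 0.0429, -1.3571, -1.2571, -0.5571, 1.5429, 0.8429
Σ(x_t−x̄)(x_{t+1}−x̄) = (0.0318) + (-0.0582) + (1.7061) + (0.7004) + (-0.8596) + (1.3004) = 2.8210
Denominator Σ(x_t−x̄)² = 7.3771
r_1 = 2.8210 / 7.3771 = 0.382

0.382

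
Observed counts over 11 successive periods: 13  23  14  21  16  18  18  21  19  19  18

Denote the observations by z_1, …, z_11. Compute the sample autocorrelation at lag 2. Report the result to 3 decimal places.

0.510

Mean z̄ = (13 + 23 + 14 + 21 + 16 + 18 + 18 + 21 + 19 + 19 + 18)/11 = 18.1818
Numerator Σ_{t=1}^{9}(z_t−z̄)(z_{t+2}−z̄) = 45.7521
Denominator Σ(z_t−z̄)² = 89.6364
r_2 = 45.7521 / 89.6364 = 0.510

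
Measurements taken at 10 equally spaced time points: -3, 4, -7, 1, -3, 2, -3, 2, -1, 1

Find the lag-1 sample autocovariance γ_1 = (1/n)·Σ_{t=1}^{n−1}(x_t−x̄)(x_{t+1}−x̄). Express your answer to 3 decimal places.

Mean x̄ = (-3 + 4 − 7 + 1 − 3 + 2 − 3 + 2 − 1 + 1)/10 = -0.7000
Σ_{t=1}^{9}(x_t−x̄)(x_{t+1}−x̄) = -74.9900
γ_1 = -74.9900 / 10 = -7.499

-7.499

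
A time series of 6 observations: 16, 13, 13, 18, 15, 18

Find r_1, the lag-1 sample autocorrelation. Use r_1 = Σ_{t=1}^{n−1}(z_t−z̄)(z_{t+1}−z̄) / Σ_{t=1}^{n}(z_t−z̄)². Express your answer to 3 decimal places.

-0.147

Mean z̄ = (16 + 13 + 13 + 18 + 15 + 18)/6 = 15.5000
Deviations from mean: 0.5000, -2.5000, -2.5000, 2.5000, -0.5000, 2.5000
Σ(z_t−z̄)(z_{t+1}−z̄) = (-1.2500) + (6.2500) + (-6.2500) + (-1.2500) + (-1.2500) = -3.7500
Denominator Σ(z_t−z̄)² = 25.5000
r_1 = -3.7500 / 25.5000 = -0.147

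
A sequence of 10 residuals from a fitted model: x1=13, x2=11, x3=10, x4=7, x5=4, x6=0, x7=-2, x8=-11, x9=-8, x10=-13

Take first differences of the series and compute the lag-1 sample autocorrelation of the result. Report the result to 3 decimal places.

-0.642

First differences Δx: -2, -1, -3, -3, -4, -2, -9, 3, -5
Mean of differences = -2.8889
Numerator Σ(Δx_t−Δx̄)(Δx_{t+1}−Δx̄) = -53.2346
Denominator Σ(Δx_t−Δx̄)² = 82.8889
r_1(Δx) = -53.2346 / 82.8889 = -0.642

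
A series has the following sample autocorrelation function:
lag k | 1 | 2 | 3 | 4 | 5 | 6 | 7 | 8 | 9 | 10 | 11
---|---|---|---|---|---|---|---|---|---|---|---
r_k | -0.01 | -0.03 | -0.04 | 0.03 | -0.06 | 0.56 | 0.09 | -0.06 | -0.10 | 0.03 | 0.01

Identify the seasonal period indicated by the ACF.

The largest autocorrelation is r_6 = 0.56; the remaining lags stay at or below 0.09.
The dominant spike at lag 6 indicates a seasonal period of 6.

6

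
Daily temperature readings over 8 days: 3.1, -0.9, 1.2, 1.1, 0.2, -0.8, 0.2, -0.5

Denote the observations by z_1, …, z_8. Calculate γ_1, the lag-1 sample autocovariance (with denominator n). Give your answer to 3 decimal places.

Mean z̄ = (3.1 − 0.9 + 1.2 + 1.1 + 0.2 − 0.8 + 0.2 − 0.5)/8 = 0.4500
Deviations: 2.6500, -1.3500, 0.7500, 0.6500, -0.2500, -1.2500, -0.2500, -0.9500
Σ_{t=1}^{7}(z_t−z̄)(z_{t+1}−z̄) = -3.4025
γ_1 = -3.4025 / 8 = -0.425

-0.425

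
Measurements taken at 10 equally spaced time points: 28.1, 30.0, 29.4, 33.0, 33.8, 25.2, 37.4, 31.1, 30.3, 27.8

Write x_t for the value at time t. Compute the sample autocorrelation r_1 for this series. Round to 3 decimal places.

-0.399

Mean x̄ = (28.1 + 30.0 + 29.4 + 33.0 + 33.8 + 25.2 + 37.4 + 31.1 + 30.3 + 27.8)/10 = 30.6100
Numerator Σ_{t=1}^{9}(x_t−x̄)(x_{t+1}−x̄) = -42.9441
Denominator Σ(x_t−x̄)² = 107.6290
r_1 = -42.9441 / 107.6290 = -0.399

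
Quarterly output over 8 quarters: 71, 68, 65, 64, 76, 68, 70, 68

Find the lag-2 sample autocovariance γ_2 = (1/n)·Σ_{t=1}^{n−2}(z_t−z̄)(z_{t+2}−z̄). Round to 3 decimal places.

-2.359

Mean z̄ = (71 + 68 + 65 + 64 + 76 + 68 + 70 + 68)/8 = 68.7500
Σ_{t=1}^{6}(z_t−z̄)(z_{t+2}−z̄) = -18.8750
γ_2 = -18.8750 / 8 = -2.359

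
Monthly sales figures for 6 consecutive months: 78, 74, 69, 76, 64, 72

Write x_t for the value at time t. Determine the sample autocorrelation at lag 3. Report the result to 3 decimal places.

Mean x̄ = (78 + 74 + 69 + 76 + 64 + 72)/6 = 72.1667
Deviations from mean: 5.8333, 1.8333, -3.1667, 3.8333, -8.1667, -0.1667
Σ(x_t−x̄)(x_{t+3}−x̄) = (22.3611) + (-14.9722) + (0.5278) = 7.9167
Denominator Σ(x_t−x̄)² = 128.8333
r_3 = 7.9167 / 128.8333 = 0.061

0.061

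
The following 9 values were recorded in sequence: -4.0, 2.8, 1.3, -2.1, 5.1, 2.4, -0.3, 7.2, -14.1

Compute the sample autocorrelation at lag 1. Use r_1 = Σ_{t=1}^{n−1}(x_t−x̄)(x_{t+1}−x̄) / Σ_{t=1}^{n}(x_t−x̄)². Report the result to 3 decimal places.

Mean x̄ = (-4.0 + 2.8 + 1.3 − 2.1 + 5.1 + 2.4 − 0.3 + 7.2 − 14.1)/9 = -0.1889
Numerator Σ_{t=1}^{8}(x_t−x̄)(x_{t+1}−x̄) = -110.0979
Denominator Σ(x_t−x̄)² = 312.1289
r_1 = -110.0979 / 312.1289 = -0.353

-0.353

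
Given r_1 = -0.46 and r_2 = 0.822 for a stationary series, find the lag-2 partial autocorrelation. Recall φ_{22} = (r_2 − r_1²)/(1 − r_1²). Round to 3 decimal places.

φ_{22} = (r_2 − r_1²) / (1 − r_1²)
r_1² = (-0.46)² = 0.2116
Numerator = 0.822 − 0.2116 = 0.6104; denominator = 1 − 0.2116 = 0.7884
φ_{22} = 0.6104 / 0.7884 = 0.774

0.774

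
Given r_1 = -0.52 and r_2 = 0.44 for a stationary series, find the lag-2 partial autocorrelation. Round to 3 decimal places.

φ_{22} = (r_2 − r_1²) / (1 − r_1²)
r_1² = (-0.52)² = 0.2704
Numerator = 0.44 − 0.2704 = 0.1696; denominator = 1 − 0.2704 = 0.7296
φ_{22} = 0.1696 / 0.7296 = 0.232

0.232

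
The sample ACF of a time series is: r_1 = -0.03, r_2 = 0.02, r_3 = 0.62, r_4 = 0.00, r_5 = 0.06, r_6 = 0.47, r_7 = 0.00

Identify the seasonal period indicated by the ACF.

3

The largest autocorrelation is r_3 = 0.62, with a weaker echo at lag 6 (0.47); the remaining lags stay at or below 0.06.
The dominant spike at lag 3 indicates a seasonal period of 3.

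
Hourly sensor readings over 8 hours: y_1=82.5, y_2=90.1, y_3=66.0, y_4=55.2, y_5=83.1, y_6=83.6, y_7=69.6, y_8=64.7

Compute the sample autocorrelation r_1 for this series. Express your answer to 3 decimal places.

Mean ȳ = (82.5 + 90.1 + 66.0 + 55.2 + 83.1 + 83.6 + 69.6 + 64.7)/8 = 74.3500
Deviations from mean: 8.1500, 15.7500, -8.3500, -19.1500, 8.7500, 9.2500, -4.7500, -9.6500
Numerator Σ_{t=1}^{7}(y_t−ȳ)(y_{t+1}−ȳ) = 72.0275
Denominator Σ(y_t−ȳ)² = 1028.7400
r_1 = 72.0275 / 1028.7400 = 0.070

0.070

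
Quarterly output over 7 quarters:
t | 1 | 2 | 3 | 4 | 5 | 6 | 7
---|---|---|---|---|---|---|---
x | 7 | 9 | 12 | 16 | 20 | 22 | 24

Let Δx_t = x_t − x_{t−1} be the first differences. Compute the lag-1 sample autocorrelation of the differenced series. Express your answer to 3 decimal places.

0.236

First differences Δx: 2, 3, 4, 4, 2, 2
Mean of differences = 2.8333
Numerator Σ(Δx_t−Δx̄)(Δx_{t+1}−Δx̄) = 1.1389
Denominator Σ(Δx_t−Δx̄)² = 4.8333
r_1(Δx) = 1.1389 / 4.8333 = 0.236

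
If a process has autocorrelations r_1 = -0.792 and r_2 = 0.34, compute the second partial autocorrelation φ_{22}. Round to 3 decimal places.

φ_{22} = (r_2 − r_1²) / (1 − r_1²)
r_1² = (-0.792)² = 0.627264
Numerator = 0.34 − 0.6273 = -0.2873; denominator = 1 − 0.6273 = 0.3727
φ_{22} = -0.2873 / 0.3727 = -0.771

-0.771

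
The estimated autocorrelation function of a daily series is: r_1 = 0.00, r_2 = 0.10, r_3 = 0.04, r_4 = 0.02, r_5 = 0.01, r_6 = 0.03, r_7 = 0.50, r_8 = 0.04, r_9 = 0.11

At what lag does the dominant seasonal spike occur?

7

The largest autocorrelation is r_7 = 0.50; the remaining lags stay at or below 0.11.
The dominant spike at lag 7 indicates a seasonal period of 7.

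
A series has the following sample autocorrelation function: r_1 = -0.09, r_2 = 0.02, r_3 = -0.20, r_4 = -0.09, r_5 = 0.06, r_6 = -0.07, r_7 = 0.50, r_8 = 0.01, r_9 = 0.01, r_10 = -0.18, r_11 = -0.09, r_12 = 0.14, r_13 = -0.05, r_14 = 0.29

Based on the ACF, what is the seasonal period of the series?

7

The largest autocorrelation is r_7 = 0.50, with a weaker echo at lag 14 (0.29); the remaining lags stay at or below 0.14.
The dominant spike at lag 7 indicates a seasonal period of 7.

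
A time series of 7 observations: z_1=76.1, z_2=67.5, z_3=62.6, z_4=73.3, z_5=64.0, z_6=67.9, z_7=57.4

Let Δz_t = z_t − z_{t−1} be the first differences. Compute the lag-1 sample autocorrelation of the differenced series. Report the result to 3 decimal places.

First differences Δz: -8.6, -4.9, 10.7, -9.3, 3.9, -10.5
Mean of differences = -3.1167
Numerator Σ(Δz_t−Δz̄)(Δz_{t+1}−Δz̄) = -195.4869
Denominator Σ(Δz_t−Δz̄)² = 366.1283
r_1(Δz) = -195.4869 / 366.1283 = -0.534

-0.534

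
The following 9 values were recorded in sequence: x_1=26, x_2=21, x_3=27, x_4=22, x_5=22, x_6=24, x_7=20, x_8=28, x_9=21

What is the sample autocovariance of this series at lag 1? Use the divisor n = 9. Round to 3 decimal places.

Mean x̄ = (26 + 21 + 27 + 22 + 22 + 24 + 20 + 28 + 21)/9 = 23.4444
Σ_{t=1}^{8}(x_t−x̄)(x_{t+1}−x̄) = -47.5309
γ_1 = -47.5309 / 9 = -5.281

-5.281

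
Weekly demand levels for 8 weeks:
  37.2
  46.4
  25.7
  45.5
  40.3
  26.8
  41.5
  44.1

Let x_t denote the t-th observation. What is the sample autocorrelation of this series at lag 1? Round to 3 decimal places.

Mean x̄ = (37.2 + 46.4 + 25.7 + 45.5 + 40.3 + 26.8 + 41.5 + 44.1)/8 = 38.4375
Numerator Σ_{t=1}^{7}(x_t−x̄)(x_{t+1}−x̄) = -228.0539
Denominator Σ(x_t−x̄)² = 457.3988
r_1 = -228.0539 / 457.3988 = -0.499

-0.499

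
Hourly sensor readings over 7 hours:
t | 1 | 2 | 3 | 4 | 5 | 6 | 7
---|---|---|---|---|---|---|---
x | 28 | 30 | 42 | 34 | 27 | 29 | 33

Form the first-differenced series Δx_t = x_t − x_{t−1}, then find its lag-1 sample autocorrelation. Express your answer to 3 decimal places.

First differences Δx: 2, 12, -8, -7, 2, 4
Mean of differences = 0.8333
Numerator Σ(Δx_t−Δx̄)(Δx_{t+1}−Δx̄) = -21.8611
Denominator Σ(Δx_t−Δx̄)² = 276.8333
r_1(Δx) = -21.8611 / 276.8333 = -0.079

-0.079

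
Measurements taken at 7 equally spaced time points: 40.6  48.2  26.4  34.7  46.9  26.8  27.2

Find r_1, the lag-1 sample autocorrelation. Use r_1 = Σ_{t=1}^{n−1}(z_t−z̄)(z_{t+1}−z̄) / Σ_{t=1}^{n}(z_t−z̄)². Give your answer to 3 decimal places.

Mean z̄ = (40.6 + 48.2 + 26.4 + 34.7 + 46.9 + 26.8 + 27.2)/7 = 35.8286
Deviations from mean: 4.7714, 12.3714, -9.4286, -1.1286, 11.0714, -9.0286, -8.6286
Σ(z_t−z̄)(z_{t+1}−z̄) = (59.0294) + (-116.6449) + (10.6408) + (-12.4949) + (-99.9592) + (77.9037) = -81.5251
Denominator Σ(z_t−z̄)² = 544.5343
r_1 = -81.5251 / 544.5343 = -0.150

-0.150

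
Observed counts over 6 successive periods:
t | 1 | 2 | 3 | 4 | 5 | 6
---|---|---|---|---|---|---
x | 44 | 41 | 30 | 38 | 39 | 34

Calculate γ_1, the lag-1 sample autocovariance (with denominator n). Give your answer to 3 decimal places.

Mean x̄ = (44 + 41 + 30 + 38 + 39 + 34)/6 = 37.6667
Deviations: 6.3333, 3.3333, -7.6667, 0.3333, 1.3333, -3.6667
Σ_{t=1}^{5}(x_t−x̄)(x_{t+1}−x̄) = -11.4444
γ_1 = -11.4444 / 6 = -1.907

-1.907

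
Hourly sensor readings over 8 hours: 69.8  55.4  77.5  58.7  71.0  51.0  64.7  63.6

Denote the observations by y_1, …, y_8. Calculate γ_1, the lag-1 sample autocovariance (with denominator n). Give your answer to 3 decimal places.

-46.903

Mean ȳ = (69.8 + 55.4 + 77.5 + 58.7 + 71.0 + 51.0 + 64.7 + 63.6)/8 = 63.9625
Σ_{t=1}^{7}(y_t−ȳ)(y_{t+1}−ȳ) = -375.2252
γ_1 = -375.2252 / 8 = -46.903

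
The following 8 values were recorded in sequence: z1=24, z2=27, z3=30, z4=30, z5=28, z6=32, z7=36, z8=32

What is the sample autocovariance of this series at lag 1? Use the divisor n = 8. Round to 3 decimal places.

4.795

Mean z̄ = (24 + 27 + 30 + 30 + 28 + 32 + 36 + 32)/8 = 29.8750
Σ_{t=1}^{7}(z_t−z̄)(z_{t+1}−z̄) = 38.3594
γ_1 = 38.3594 / 8 = 4.795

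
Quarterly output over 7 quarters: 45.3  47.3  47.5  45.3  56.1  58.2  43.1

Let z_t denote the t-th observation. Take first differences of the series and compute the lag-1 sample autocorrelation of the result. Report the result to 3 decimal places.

-0.081

First differences Δz: 2.0, 0.2, -2.2, 10.8, 2.1, -15.1
Mean of differences = -0.3667
Numerator Σ(Δz_t−Δz̄)(Δz_{t+1}−Δz̄) = -28.9678
Denominator Σ(Δz_t−Δz̄)² = 357.1333
r_1(Δz) = -28.9678 / 357.1333 = -0.081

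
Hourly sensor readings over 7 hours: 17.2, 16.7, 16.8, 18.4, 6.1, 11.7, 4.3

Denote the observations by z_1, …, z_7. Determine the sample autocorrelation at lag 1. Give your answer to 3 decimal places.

0.165

Mean z̄ = (17.2 + 16.7 + 16.8 + 18.4 + 6.1 + 11.7 + 4.3)/7 = 13.0286
Deviations from mean: 4.1714, 3.6714, 3.7714, 5.3714, -6.9286, -1.3286, -8.7286
Σ(z_t−z̄)(z_{t+1}−z̄) = (15.3151) + (13.8465) + (20.2580) + (-37.2163) + (9.2051) + (11.5965) = 33.0049
Denominator Σ(z_t−z̄)² = 199.9143
r_1 = 33.0049 / 199.9143 = 0.165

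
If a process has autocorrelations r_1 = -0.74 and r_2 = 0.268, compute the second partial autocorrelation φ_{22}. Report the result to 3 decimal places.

-0.618

φ_{22} = (r_2 − r_1²) / (1 − r_1²)
r_1² = (-0.74)² = 0.5476
Numerator = 0.268 − 0.5476 = -0.2796; denominator = 1 − 0.5476 = 0.4524
φ_{22} = -0.2796 / 0.4524 = -0.618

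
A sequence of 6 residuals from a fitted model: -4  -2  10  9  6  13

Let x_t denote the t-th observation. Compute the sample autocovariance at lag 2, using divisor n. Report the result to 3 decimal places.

-6.537

Mean x̄ = (-4 − 2 + 10 + 9 + 6 + 13)/6 = 5.3333
Σ_{t=1}^{4}(x_t−x̄)(x_{t+2}−x̄) = -39.2222
γ_2 = -39.2222 / 6 = -6.537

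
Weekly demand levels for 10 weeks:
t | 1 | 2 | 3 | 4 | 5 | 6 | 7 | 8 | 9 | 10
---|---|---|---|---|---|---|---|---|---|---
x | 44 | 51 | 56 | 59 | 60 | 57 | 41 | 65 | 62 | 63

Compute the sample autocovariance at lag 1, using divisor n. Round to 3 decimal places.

Mean x̄ = (44 + 51 + 56 + 59 + 60 + 57 + 41 + 65 + 62 + 63)/10 = 55.8000
Σ_{t=1}^{9}(x_t−x̄)(x_{t+1}−x̄) = 22.5600
γ_1 = 22.5600 / 10 = 2.256

2.256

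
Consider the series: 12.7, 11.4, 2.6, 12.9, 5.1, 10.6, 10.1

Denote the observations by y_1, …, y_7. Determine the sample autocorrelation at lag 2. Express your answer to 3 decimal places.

Mean ȳ = (12.7 + 11.4 + 2.6 + 12.9 + 5.1 + 10.6 + 10.1)/7 = 9.3429
Σ(y_t−ȳ)(y_{t+2}−ȳ) = (-22.6367) + (7.3176) + (28.6090) + (4.4718) + (-3.2124) = 14.5492
Denominator Σ(y_t−ȳ)² = 93.7771
r_2 = 14.5492 / 93.7771 = 0.155

0.155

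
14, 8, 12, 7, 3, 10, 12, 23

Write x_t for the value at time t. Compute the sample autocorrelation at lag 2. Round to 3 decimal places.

-0.031

Mean x̄ = (14 + 8 + 12 + 7 + 3 + 10 + 12 + 23)/8 = 11.1250
Σ(x_t−x̄)(x_{t+2}−x̄) = (2.5156) + (12.8906) + (-7.1094) + (4.6406) + (-7.1094) + (-13.3594) = -7.5313
Denominator Σ(x_t−x̄)² = 244.8750
r_2 = -7.5313 / 244.8750 = -0.031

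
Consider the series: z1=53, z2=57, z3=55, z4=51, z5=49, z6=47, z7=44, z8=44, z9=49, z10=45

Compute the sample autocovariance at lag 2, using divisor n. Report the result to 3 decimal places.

6.728

Mean z̄ = (53 + 57 + 55 + 51 + 49 + 47 + 44 + 44 + 49 + 45)/10 = 49.4000
Σ_{t=1}^{8}(z_t−z̄)(z_{t+2}−z̄) = 67.2800
γ_2 = 67.2800 / 10 = 6.728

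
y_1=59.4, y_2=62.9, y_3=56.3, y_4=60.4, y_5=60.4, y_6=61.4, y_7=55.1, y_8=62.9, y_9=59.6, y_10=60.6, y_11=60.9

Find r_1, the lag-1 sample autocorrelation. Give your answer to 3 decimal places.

-0.601

Mean ȳ = (59.4 + 62.9 + 56.3 + 60.4 + 60.4 + 61.4 + 55.1 + 62.9 + 59.6 + 60.6 + 60.9)/11 = 59.9909
Numerator Σ_{t=1}^{10}(y_t−ȳ)(y_{t+1}−ȳ) = -35.1637
Denominator Σ(y_t−ȳ)² = 58.4891
r_1 = -35.1637 / 58.4891 = -0.601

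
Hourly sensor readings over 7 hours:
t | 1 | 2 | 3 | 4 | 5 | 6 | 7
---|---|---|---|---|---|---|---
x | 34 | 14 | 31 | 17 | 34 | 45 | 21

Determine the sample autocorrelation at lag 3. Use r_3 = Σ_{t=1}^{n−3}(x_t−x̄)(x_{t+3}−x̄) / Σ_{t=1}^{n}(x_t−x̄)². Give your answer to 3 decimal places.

-0.030

Mean x̄ = (34 + 14 + 31 + 17 + 34 + 45 + 21)/7 = 28.0000
Deviations from mean: 6.0000, -14.0000, 3.0000, -11.0000, 6.0000, 17.0000, -7.0000
Numerator Σ_{t=1}^{4}(x_t−x̄)(x_{t+3}−x̄) = -22.0000
Denominator Σ(x_t−x̄)² = 736.0000
r_3 = -22.0000 / 736.0000 = -0.030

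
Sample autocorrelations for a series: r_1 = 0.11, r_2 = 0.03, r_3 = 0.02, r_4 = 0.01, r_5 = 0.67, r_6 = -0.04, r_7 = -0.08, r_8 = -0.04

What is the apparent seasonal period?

5

The largest autocorrelation is r_5 = 0.67; the remaining lags stay at or below 0.11.
The dominant spike at lag 5 indicates a seasonal period of 5.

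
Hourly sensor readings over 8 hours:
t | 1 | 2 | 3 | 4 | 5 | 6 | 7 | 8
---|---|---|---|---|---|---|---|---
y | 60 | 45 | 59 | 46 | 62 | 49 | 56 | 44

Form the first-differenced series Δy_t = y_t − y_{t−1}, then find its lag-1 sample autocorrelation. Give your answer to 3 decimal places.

First differences Δy: -15, 14, -13, 16, -13, 7, -12
Mean of differences = -2.2857
Numerator Σ(Δy_t−Δȳ)(Δy_{t+1}−Δȳ) = -963.0816
Denominator Σ(Δy_t−Δȳ)² = 1171.4286
r_1(Δy) = -963.0816 / 1171.4286 = -0.822

-0.822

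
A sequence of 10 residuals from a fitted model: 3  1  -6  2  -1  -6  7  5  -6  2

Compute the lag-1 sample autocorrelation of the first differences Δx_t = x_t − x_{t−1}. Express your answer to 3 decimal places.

First differences Δx: -2, -7, 8, -3, -5, 13, -2, -11, 8
Mean of differences = -0.1111
Numerator Σ(Δx_t−Δx̄)(Δx_{t+1}−Δx̄) = -208.7901
Denominator Σ(Δx_t−Δx̄)² = 508.8889
r_1(Δx) = -208.7901 / 508.8889 = -0.410

-0.410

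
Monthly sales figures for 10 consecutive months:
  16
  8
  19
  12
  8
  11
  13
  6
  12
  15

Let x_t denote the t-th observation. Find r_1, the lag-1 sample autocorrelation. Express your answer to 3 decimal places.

Mean x̄ = (16 + 8 + 19 + 12 + 8 + 11 + 13 + 6 + 12 + 15)/10 = 12.0000
Numerator Σ_{t=1}^{9}(x_t−x̄)(x_{t+1}−x̄) = -47.0000
Denominator Σ(x_t−x̄)² = 144.0000
r_1 = -47.0000 / 144.0000 = -0.326

-0.326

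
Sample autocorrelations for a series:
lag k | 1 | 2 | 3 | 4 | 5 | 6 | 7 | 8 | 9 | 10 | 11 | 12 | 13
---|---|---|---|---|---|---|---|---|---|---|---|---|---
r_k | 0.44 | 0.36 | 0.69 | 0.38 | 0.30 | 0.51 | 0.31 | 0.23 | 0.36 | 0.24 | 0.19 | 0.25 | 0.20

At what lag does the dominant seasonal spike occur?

The largest autocorrelation is r_3 = 0.69, with a weaker echo at lag 6 (0.51); the remaining lags stay at or below 0.44. The elevated value at lag 1 (0.44), dropping to 0.36 at lag 2, reflects decaying short-term dependence rather than seasonality.
The dominant spike at lag 3 indicates a seasonal period of 3.

3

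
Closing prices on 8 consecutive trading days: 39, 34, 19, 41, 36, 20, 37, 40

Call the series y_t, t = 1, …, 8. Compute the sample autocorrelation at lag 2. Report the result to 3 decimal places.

Mean ȳ = (39 + 34 + 19 + 41 + 36 + 20 + 37 + 40)/8 = 33.2500
Deviations from mean: 5.7500, 0.7500, -14.2500, 7.7500, 2.7500, -13.2500, 3.7500, 6.7500
Σ(y_t−ȳ)(y_{t+2}−ȳ) = (-81.9375) + (5.8125) + (-39.1875) + (-102.6875) + (10.3125) + (-89.4375) = -297.1250
Denominator Σ(y_t−ȳ)² = 539.5000
r_2 = -297.1250 / 539.5000 = -0.551

-0.551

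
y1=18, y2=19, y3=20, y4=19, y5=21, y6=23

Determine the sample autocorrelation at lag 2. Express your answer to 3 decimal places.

-0.125

Mean ȳ = (18 + 19 + 20 + 19 + 21 + 23)/6 = 20.0000
Σ(y_t−ȳ)(y_{t+2}−ȳ) = (0.0000) + (1.0000) + (0.0000) + (-3.0000) = -2.0000
Denominator Σ(y_t−ȳ)² = 16.0000
r_2 = -2.0000 / 16.0000 = -0.125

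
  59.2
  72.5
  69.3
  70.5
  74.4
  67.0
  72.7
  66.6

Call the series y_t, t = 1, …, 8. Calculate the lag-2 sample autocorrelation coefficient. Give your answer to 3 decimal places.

Mean ȳ = (59.2 + 72.5 + 69.3 + 70.5 + 74.4 + 67.0 + 72.7 + 66.6)/8 = 69.0250
Σ(y_t−ȳ)(y_{t+2}−ȳ) = (-2.7019) + (5.1256) + (1.4781) + (-2.9869) + (19.7531) + (4.9106) = 25.5788
Denominator Σ(y_t−ȳ)² = 163.2350
r_2 = 25.5788 / 163.2350 = 0.157

0.157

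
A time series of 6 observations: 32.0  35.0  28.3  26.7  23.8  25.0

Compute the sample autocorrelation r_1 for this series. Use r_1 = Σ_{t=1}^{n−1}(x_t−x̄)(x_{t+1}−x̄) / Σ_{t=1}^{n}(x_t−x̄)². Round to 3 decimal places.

0.507

Mean x̄ = (32.0 + 35.0 + 28.3 + 26.7 + 23.8 + 25.0)/6 = 28.4667
Deviations from mean: 3.5333, 6.5333, -0.1667, -1.7667, -4.6667, -3.4667
Numerator Σ_{t=1}^{5}(x_t−x̄)(x_{t+1}−x̄) = 46.7122
Denominator Σ(x_t−x̄)² = 92.1133
r_1 = 46.7122 / 92.1133 = 0.507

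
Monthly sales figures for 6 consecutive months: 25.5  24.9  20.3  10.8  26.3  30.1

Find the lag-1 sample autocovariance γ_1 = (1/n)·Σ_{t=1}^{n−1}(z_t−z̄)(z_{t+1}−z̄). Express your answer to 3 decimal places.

2.595

Mean z̄ = (25.5 + 24.9 + 20.3 + 10.8 + 26.3 + 30.1)/6 = 22.9833
Σ_{t=1}^{5}(z_t−z̄)(z_{t+1}−z̄) = 15.5681
γ_1 = 15.5681 / 6 = 2.595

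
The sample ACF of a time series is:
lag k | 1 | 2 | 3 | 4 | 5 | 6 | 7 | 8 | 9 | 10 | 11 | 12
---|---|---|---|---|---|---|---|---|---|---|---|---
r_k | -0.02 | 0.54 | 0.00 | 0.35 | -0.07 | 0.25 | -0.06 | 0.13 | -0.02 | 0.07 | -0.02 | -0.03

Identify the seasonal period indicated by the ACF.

The largest autocorrelation is r_2 = 0.54, with weaker echoes at lags 4 (0.35) and 6 (0.25); the remaining lags stay at or below 0.13.
The dominant spike at lag 2 indicates a seasonal period of 2.

2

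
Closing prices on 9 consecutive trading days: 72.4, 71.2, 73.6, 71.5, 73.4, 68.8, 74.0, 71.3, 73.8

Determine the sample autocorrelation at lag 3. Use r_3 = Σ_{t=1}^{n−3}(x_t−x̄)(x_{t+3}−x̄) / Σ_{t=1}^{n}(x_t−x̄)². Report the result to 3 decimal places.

Mean x̄ = (72.4 + 71.2 + 73.6 + 71.5 + 73.4 + 68.8 + 74.0 + 71.3 + 73.8)/9 = 72.2222
Σ(x_t−x̄)(x_{t+3}−x̄) = (-0.1284) + (-1.2040) + (-4.7151) + (-1.2840) + (-1.0862) + (-5.3995) = -13.8170
Denominator Σ(x_t−x̄)² = 23.0956
r_3 = -13.8170 / 23.0956 = -0.598

-0.598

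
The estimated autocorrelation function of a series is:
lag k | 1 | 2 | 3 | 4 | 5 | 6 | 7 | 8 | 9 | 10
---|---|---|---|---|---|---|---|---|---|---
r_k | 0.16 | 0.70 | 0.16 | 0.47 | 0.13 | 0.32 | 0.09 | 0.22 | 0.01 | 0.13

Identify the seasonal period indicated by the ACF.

2

The largest autocorrelation is r_2 = 0.70, with weaker echoes at lags 4 (0.47), 6 (0.32) and 8 (0.22); the remaining lags stay at or below 0.16.
The dominant spike at lag 2 indicates a seasonal period of 2.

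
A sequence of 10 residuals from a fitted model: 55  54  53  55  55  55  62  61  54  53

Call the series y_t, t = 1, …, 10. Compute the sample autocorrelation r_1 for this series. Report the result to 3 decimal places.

0.369

Mean ȳ = (55 + 54 + 53 + 55 + 55 + 55 + 62 + 61 + 54 + 53)/10 = 55.7000
Numerator Σ_{t=1}^{9}(y_t−ȳ)(y_{t+1}−ȳ) = 33.2100
Denominator Σ(y_t−ȳ)² = 90.1000
r_1 = 33.2100 / 90.1000 = 0.369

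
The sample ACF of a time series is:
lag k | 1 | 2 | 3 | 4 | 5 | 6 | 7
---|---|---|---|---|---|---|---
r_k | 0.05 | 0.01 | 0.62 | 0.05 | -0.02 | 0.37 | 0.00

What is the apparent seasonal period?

3

The largest autocorrelation is r_3 = 0.62, with a weaker echo at lag 6 (0.37); the remaining lags stay at or below 0.05.
The dominant spike at lag 3 indicates a seasonal period of 3.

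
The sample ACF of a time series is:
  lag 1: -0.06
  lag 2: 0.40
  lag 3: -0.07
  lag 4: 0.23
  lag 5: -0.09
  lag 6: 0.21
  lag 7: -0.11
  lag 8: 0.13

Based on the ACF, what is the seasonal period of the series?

2

The largest autocorrelation is r_2 = 0.40, with weaker echoes at lags 4 (0.23) and 6 (0.21); the remaining lags stay at or below 0.13.
The dominant spike at lag 2 indicates a seasonal period of 2.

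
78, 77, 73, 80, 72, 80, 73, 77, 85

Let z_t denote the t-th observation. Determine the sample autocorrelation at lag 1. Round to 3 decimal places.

-0.376

Mean z̄ = (78 + 77 + 73 + 80 + 72 + 80 + 73 + 77 + 85)/9 = 77.2222
Numerator Σ_{t=1}^{8}(z_t−z̄)(z_{t+1}−z̄) = -52.4938
Denominator Σ(z_t−z̄)² = 139.5556
r_1 = -52.4938 / 139.5556 = -0.376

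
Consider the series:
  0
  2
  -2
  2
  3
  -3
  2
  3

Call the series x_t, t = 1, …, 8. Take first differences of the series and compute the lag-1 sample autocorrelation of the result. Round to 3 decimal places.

-0.524

First differences Δx: 2, -4, 4, 1, -6, 5, 1
Mean of differences = 0.4286
Numerator Σ(Δx_t−Δx̄)(Δx_{t+1}−Δx̄) = -51.1837
Denominator Σ(Δx_t−Δx̄)² = 97.7143
r_1(Δx) = -51.1837 / 97.7143 = -0.524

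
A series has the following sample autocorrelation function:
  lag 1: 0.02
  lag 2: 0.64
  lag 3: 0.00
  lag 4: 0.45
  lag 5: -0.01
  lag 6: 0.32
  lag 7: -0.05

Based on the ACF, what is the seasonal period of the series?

The largest autocorrelation is r_2 = 0.64, with weaker echoes at lags 4 (0.45) and 6 (0.32); the remaining lags stay at or below 0.02.
The dominant spike at lag 2 indicates a seasonal period of 2.

2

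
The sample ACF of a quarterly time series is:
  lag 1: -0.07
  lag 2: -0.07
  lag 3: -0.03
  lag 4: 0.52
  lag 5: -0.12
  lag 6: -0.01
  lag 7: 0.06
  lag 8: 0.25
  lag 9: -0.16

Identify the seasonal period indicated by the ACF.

4

The largest autocorrelation is r_4 = 0.52, with a weaker echo at lag 8 (0.25); the remaining lags stay at or below 0.06.
The dominant spike at lag 4 indicates a seasonal period of 4.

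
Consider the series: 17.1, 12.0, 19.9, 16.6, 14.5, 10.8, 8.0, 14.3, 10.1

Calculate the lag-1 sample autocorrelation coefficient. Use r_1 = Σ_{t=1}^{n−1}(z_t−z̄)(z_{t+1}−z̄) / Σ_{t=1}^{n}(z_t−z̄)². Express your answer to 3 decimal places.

Mean z̄ = (17.1 + 12.0 + 19.9 + 16.6 + 14.5 + 10.8 + 8.0 + 14.3 + 10.1)/9 = 13.7000
Numerator Σ_{t=1}^{8}(z_t−z̄)(z_{t+1}−z̄) = 12.6100
Denominator Σ(z_t−z̄)² = 116.1600
r_1 = 12.6100 / 116.1600 = 0.109

0.109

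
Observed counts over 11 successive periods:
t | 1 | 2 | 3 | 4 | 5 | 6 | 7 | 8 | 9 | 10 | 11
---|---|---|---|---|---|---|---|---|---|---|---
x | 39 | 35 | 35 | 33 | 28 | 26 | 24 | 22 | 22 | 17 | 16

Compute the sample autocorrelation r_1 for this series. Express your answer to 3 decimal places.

0.705

Mean x̄ = (39 + 35 + 35 + 33 + 28 + 26 + 24 + 22 + 22 + 17 + 16)/11 = 27.0000
Numerator Σ_{t=1}^{10}(x_t−x̄)(x_{t+1}−x̄) = 416.0000
Denominator Σ(x_t−x̄)² = 590.0000
r_1 = 416.0000 / 590.0000 = 0.705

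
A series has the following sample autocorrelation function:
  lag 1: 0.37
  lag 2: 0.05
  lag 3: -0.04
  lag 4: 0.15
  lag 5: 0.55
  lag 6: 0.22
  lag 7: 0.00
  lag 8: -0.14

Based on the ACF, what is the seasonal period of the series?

5

The largest autocorrelation is r_5 = 0.55; the remaining lags stay at or below 0.37. The elevated value at lag 1 (0.37), dropping to 0.05 at lag 2, reflects decaying short-term dependence rather than seasonality.
The dominant spike at lag 5 indicates a seasonal period of 5.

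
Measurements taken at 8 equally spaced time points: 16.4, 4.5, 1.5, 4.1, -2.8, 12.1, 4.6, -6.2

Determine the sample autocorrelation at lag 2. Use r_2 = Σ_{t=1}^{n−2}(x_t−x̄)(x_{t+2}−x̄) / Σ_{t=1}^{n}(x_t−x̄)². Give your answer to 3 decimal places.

-0.265

Mean x̄ = (16.4 + 4.5 + 1.5 + 4.1 − 2.8 + 12.1 + 4.6 − 6.2)/8 = 4.2750
Numerator Σ_{t=1}^{6}(x_t−x̄)(x_{t+2}−x̄) = -99.6888
Denominator Σ(x_t−x̄)² = 375.9150
r_2 = -99.6888 / 375.9150 = -0.265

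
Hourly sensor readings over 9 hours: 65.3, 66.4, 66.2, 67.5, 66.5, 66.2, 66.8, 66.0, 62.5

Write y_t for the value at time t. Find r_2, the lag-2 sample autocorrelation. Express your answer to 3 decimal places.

-0.083

Mean ȳ = (65.3 + 66.4 + 66.2 + 67.5 + 66.5 + 66.2 + 66.8 + 66.0 + 62.5)/9 = 65.9333
Numerator Σ_{t=1}^{7}(y_t−ȳ)(y_{t+2}−ȳ) = -1.3356
Denominator Σ(y_t−ȳ)² = 16.0800
r_2 = -1.3356 / 16.0800 = -0.083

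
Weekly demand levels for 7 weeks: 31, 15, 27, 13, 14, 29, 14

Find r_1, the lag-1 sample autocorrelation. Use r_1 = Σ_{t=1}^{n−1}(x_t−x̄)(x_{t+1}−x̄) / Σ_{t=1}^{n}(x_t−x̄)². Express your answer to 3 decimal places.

Mean x̄ = (31 + 15 + 27 + 13 + 14 + 29 + 14)/7 = 20.4286
Deviations from mean: 10.5714, -5.4286, 6.5714, -7.4286, -6.4286, 8.5714, -6.4286
Σ(x_t−x̄)(x_{t+1}−x̄) = (-57.3878) + (-35.6735) + (-48.8163) + (47.7551) + (-55.1020) + (-55.1020) = -204.3265
Denominator Σ(x_t−x̄)² = 395.7143
r_1 = -204.3265 / 395.7143 = -0.516

-0.516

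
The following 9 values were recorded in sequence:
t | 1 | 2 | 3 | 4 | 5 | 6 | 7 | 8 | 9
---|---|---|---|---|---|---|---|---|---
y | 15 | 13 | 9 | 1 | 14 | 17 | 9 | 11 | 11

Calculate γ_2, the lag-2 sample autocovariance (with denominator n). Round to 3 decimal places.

Mean ȳ = (15 + 13 + 9 + 1 + 14 + 17 + 9 + 11 + 11)/9 = 11.1111
Σ_{t=1}^{7}(y_t−ȳ)(y_{t+2}−ȳ) = -99.4691
γ_2 = -99.4691 / 9 = -11.052

-11.052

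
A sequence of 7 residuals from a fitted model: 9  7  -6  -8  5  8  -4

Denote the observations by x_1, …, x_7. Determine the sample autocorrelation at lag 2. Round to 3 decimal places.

-0.676

Mean x̄ = (9 + 7 − 6 − 8 + 5 + 8 − 4)/7 = 1.5714
Deviations from mean: 7.4286, 5.4286, -7.5714, -9.5714, 3.4286, 6.4286, -5.5714
Numerator Σ_{t=1}^{5}(x_t−x̄)(x_{t+2}−x̄) = -214.7959
Denominator Σ(x_t−x̄)² = 317.7143
r_2 = -214.7959 / 317.7143 = -0.676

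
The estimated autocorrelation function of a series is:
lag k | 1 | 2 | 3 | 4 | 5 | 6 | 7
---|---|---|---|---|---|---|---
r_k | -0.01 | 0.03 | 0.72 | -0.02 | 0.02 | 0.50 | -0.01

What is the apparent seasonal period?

3

The largest autocorrelation is r_3 = 0.72, with a weaker echo at lag 6 (0.50); the remaining lags stay at or below 0.03.
The dominant spike at lag 3 indicates a seasonal period of 3.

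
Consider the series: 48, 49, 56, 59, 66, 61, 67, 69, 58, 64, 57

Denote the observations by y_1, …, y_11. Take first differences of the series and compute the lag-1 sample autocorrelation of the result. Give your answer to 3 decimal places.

First differences Δy: 1, 7, 3, 7, -5, 6, 2, -11, 6, -7
Mean of differences = 0.9000
Numerator Σ(Δy_t−Δȳ)(Δy_{t+1}−Δȳ) = -148.3100
Denominator Σ(Δy_t−Δȳ)² = 370.9000
r_1(Δy) = -148.3100 / 370.9000 = -0.400

-0.400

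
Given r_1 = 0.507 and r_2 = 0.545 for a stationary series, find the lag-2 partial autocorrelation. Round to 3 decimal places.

0.388

φ_{22} = (r_2 − r_1²) / (1 − r_1²)
r_1² = (0.507)² = 0.257049
Numerator = 0.545 − 0.2570 = 0.2880; denominator = 1 − 0.2570 = 0.7430
φ_{22} = 0.2880 / 0.7430 = 0.388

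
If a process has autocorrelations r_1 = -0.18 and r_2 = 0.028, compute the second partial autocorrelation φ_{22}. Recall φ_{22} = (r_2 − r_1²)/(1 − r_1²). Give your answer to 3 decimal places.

φ_{22} = (r_2 − r_1²) / (1 − r_1²)
r_1² = (-0.18)² = 0.0324
Numerator = 0.028 − 0.0324 = -0.0044; denominator = 1 − 0.0324 = 0.9676
φ_{22} = -0.0044 / 0.9676 = -0.005

-0.005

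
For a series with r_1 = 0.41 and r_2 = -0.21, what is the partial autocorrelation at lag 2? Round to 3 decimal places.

-0.455

φ_{22} = (r_2 − r_1²) / (1 − r_1²)
r_1² = (0.41)² = 0.1681
Numerator = -0.21 − 0.1681 = -0.3781; denominator = 1 − 0.1681 = 0.8319
φ_{22} = -0.3781 / 0.8319 = -0.455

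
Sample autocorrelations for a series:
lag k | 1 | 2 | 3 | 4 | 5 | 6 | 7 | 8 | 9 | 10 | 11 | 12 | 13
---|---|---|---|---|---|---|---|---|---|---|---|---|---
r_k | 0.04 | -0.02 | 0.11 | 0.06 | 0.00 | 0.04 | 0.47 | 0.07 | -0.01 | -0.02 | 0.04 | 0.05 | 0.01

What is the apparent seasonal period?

The largest autocorrelation is r_7 = 0.47; the remaining lags stay at or below 0.11.
The dominant spike at lag 7 indicates a seasonal period of 7.

7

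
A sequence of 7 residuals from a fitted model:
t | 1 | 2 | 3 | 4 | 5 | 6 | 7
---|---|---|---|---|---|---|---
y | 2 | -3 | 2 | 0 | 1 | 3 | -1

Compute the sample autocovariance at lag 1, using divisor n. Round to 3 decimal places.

Mean ȳ = (2 − 3 + 2 + 0 + 1 + 3 − 1)/7 = 0.5714
Deviations: 1.4286, -3.5714, 1.4286, -0.5714, 0.4286, 2.4286, -1.5714
Σ_{t=1}^{6}(y_t−ȳ)(y_{t+1}−ȳ) = -14.0408
γ_1 = -14.0408 / 7 = -2.006

-2.006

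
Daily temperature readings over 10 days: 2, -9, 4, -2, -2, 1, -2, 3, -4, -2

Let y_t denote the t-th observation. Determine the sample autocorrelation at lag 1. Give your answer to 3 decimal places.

Mean ȳ = (2 − 9 + 4 − 2 − 2 + 1 − 2 + 3 − 4 − 2)/10 = -1.1000
Numerator Σ_{t=1}^{9}(y_t−ȳ)(y_{t+1}−ȳ) = -85.3100
Denominator Σ(y_t−ȳ)² = 130.9000
r_1 = -85.3100 / 130.9000 = -0.652

-0.652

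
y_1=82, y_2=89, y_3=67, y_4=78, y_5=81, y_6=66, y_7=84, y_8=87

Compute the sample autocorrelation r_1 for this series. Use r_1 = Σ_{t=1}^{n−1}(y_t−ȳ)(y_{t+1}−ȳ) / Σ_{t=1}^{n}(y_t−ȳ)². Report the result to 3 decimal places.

-0.250

Mean ȳ = (82 + 89 + 67 + 78 + 81 + 66 + 84 + 87)/8 = 79.2500
Deviations from mean: 2.7500, 9.7500, -12.2500, -1.2500, 1.7500, -13.2500, 4.7500, 7.7500
Σ(y_t−ȳ)(y_{t+1}−ȳ) = (26.8125) + (-119.4375) + (15.3125) + (-2.1875) + (-23.1875) + (-62.9375) + (36.8125) = -128.8125
Denominator Σ(y_t−ȳ)² = 515.5000
r_1 = -128.8125 / 515.5000 = -0.250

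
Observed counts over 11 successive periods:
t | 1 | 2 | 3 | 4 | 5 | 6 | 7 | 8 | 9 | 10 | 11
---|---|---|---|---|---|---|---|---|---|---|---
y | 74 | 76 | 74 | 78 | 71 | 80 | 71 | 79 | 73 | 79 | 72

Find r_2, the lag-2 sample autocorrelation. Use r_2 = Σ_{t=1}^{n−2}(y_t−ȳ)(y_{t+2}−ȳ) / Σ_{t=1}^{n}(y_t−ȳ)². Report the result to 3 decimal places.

Mean ȳ = (74 + 76 + 74 + 78 + 71 + 80 + 71 + 79 + 73 + 79 + 72)/11 = 75.1818
Numerator Σ_{t=1}^{9}(y_t−ȳ)(y_{t+2}−ȳ) = 88.7521
Denominator Σ(y_t−ȳ)² = 113.6364
r_2 = 88.7521 / 113.6364 = 0.781

0.781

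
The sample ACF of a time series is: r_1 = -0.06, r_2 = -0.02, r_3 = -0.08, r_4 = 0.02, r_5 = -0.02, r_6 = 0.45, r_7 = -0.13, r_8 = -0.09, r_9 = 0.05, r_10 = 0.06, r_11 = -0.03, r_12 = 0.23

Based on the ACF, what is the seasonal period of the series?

6

The largest autocorrelation is r_6 = 0.45, with a weaker echo at lag 12 (0.23); the remaining lags stay at or below 0.06.
The dominant spike at lag 6 indicates a seasonal period of 6.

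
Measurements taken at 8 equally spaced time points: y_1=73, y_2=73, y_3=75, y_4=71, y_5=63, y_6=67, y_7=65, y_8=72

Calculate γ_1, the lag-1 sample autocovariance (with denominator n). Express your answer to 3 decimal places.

Mean ȳ = (73 + 73 + 75 + 71 + 63 + 67 + 65 + 72)/8 = 69.8750
Deviations: 3.1250, 3.1250, 5.1250, 1.1250, -6.8750, -2.8750, -4.8750, 2.1250
Σ_{t=1}^{7}(y_t−ȳ)(y_{t+1}−ȳ) = 47.2344
γ_1 = 47.2344 / 8 = 5.904

5.904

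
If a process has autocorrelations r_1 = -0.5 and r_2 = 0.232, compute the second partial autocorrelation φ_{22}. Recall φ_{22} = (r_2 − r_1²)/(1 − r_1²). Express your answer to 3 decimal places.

-0.024

φ_{22} = (r_2 − r_1²) / (1 − r_1²)
r_1² = (-0.5)² = 0.25
Numerator = 0.232 − 0.2500 = -0.0180; denominator = 1 − 0.2500 = 0.7500
φ_{22} = -0.0180 / 0.7500 = -0.024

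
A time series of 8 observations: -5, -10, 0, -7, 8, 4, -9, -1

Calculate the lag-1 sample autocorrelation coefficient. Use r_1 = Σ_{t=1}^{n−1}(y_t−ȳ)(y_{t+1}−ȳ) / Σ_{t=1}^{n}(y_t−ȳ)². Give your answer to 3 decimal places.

Mean ȳ = (-5 − 10 + 0 − 7 + 8 + 4 − 9 − 1)/8 = -2.5000
Σ(y_t−ȳ)(y_{t+1}−ȳ) = (18.7500) + (-18.7500) + (-11.2500) + (-47.2500) + (68.2500) + (-42.2500) + (-9.7500) = -42.2500
Denominator Σ(y_t−ȳ)² = 286.0000
r_1 = -42.2500 / 286.0000 = -0.148

-0.148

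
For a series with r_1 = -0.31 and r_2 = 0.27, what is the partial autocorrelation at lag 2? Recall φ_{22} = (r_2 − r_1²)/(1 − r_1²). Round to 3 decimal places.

0.192

φ_{22} = (r_2 − r_1²) / (1 − r_1²)
r_1² = (-0.31)² = 0.0961
Numerator = 0.27 − 0.0961 = 0.1739; denominator = 1 − 0.0961 = 0.9039
φ_{22} = 0.1739 / 0.9039 = 0.192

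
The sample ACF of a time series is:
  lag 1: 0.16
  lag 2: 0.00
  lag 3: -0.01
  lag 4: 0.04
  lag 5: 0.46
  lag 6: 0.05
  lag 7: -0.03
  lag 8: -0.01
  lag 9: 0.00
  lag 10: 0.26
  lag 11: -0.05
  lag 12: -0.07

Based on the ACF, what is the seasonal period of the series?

The largest autocorrelation is r_5 = 0.46, with a weaker echo at lag 10 (0.26); the remaining lags stay at or below 0.16.
The dominant spike at lag 5 indicates a seasonal period of 5.

5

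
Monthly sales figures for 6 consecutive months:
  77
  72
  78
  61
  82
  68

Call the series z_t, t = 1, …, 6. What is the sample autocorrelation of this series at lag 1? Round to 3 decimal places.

-0.760

Mean z̄ = (77 + 72 + 78 + 61 + 82 + 68)/6 = 73.0000
Deviations from mean: 4.0000, -1.0000, 5.0000, -12.0000, 9.0000, -5.0000
Numerator Σ_{t=1}^{5}(z_t−z̄)(z_{t+1}−z̄) = -222.0000
Denominator Σ(z_t−z̄)² = 292.0000
r_1 = -222.0000 / 292.0000 = -0.760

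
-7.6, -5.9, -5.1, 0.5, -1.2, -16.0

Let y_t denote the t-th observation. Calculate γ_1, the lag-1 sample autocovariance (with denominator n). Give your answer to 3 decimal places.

-2.078

Mean ȳ = (-7.6 − 5.9 − 5.1 + 0.5 − 1.2 − 16.0)/6 = -5.8833
Σ_{t=1}^{5}(y_t−ȳ)(y_{t+1}−ȳ) = -12.4686
γ_1 = -12.4686 / 6 = -2.078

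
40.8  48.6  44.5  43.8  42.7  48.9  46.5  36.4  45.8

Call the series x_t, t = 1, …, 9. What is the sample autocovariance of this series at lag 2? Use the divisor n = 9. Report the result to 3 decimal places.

-4.629

Mean x̄ = (40.8 + 48.6 + 44.5 + 43.8 + 42.7 + 48.9 + 46.5 + 36.4 + 45.8)/9 = 44.2222
Σ_{t=1}^{7}(x_t−x̄)(x_{t+2}−x̄) = -41.6610
γ_2 = -41.6610 / 9 = -4.629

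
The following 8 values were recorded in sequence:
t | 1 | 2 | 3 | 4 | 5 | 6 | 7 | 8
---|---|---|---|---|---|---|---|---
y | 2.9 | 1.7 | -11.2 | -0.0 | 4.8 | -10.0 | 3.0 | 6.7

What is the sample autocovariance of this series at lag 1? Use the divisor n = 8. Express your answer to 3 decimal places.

-9.394

Mean ȳ = (2.9 + 1.7 − 11.2 − 0.0 + 4.8 − 10.0 + 3.0 + 6.7)/8 = -0.2625
Deviations: 3.1625, 1.9625, -10.9375, 0.2625, 5.0625, -9.7375, 3.2625, 6.9625
Σ_{t=1}^{7}(y_t−ȳ)(y_{t+1}−ȳ) = -75.1502
γ_1 = -75.1502 / 8 = -9.394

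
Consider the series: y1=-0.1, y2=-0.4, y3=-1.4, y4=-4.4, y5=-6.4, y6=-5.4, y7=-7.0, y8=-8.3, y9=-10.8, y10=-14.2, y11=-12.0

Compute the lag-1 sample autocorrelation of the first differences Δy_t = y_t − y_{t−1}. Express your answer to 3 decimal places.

-0.208

First differences Δy: -0.3, -1.0, -3.0, -2.0, 1.0, -1.6, -1.3, -2.5, -3.4, 2.2
Mean of differences = -1.1900
Numerator Σ(Δy_t−Δȳ)(Δy_{t+1}−Δȳ) = -5.7881
Denominator Σ(Δy_t−Δȳ)² = 27.8290
r_1(Δy) = -5.7881 / 27.8290 = -0.208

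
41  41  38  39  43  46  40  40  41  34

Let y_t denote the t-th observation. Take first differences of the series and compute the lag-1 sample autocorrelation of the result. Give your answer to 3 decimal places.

-0.109

First differences Δy: 0, -3, 1, 4, 3, -6, 0, 1, -7
Mean of differences = -0.7778
Numerator Σ(Δy_t−Δȳ)(Δy_{t+1}−Δȳ) = -12.6049
Denominator Σ(Δy_t−Δȳ)² = 115.5556
r_1(Δy) = -12.6049 / 115.5556 = -0.109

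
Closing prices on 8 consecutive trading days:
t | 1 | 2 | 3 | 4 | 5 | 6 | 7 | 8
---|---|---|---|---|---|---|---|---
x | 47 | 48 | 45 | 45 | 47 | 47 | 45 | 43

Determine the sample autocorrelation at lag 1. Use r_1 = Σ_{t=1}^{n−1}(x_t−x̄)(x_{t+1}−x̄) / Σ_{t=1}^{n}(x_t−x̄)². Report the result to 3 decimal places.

Mean x̄ = (47 + 48 + 45 + 45 + 47 + 47 + 45 + 43)/8 = 45.8750
Deviations from mean: 1.1250, 2.1250, -0.8750, -0.8750, 1.1250, 1.1250, -0.8750, -2.8750
Σ(x_t−x̄)(x_{t+1}−x̄) = (2.3906) + (-1.8594) + (0.7656) + (-0.9844) + (1.2656) + (-0.9844) + (2.5156) = 3.1094
Denominator Σ(x_t−x̄)² = 18.8750
r_1 = 3.1094 / 18.8750 = 0.165

0.165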